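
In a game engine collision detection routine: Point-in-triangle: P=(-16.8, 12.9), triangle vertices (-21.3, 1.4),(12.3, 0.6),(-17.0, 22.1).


Cross products: AB x AP = 390, BC x BP = 265.26, CA x CP = 43.7
All same sign? yes

Yes, inside


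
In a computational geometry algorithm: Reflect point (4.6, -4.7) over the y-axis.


Reflection over y-axis: (x,y) -> (-x,y)
(4.6, -4.7) -> (-4.6, -4.7)

(-4.6, -4.7)


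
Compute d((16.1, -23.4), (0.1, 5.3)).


dx=-16, dy=28.7
d^2 = (-16)^2 + 28.7^2 = 1079.69
d = sqrt(1079.69) = 32.8586

32.8586


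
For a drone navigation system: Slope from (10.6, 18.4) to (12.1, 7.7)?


slope = (y2-y1)/(x2-x1) = (7.7-18.4)/(12.1-10.6) = (-10.7)/1.5 = -7.1333

-7.1333


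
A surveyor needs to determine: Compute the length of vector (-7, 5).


|u| = sqrt((-7)^2 + 5^2) = sqrt(74) = 8.6023

8.6023


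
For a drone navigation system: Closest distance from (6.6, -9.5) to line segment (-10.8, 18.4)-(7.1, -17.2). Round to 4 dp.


Project P onto AB: t = 0.8217 (clamped to [0,1])
Closest point on segment: (3.9088, -10.8532)
Distance: 3.0123

3.0123


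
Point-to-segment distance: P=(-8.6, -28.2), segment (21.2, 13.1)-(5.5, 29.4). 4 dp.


Project P onto AB: t = 0 (clamped to [0,1])
Closest point on segment: (21.2, 13.1)
Distance: 50.9287

50.9287


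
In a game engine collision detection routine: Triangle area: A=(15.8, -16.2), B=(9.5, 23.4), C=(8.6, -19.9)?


Area = |x_A(y_B-y_C) + x_B(y_C-y_A) + x_C(y_A-y_B)|/2
= |684.14 + (-35.15) + (-340.56)|/2
= 308.43/2 = 154.215

154.215


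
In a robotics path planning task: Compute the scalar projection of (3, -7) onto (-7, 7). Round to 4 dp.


u.v = -70, |v| = sqrt(98) = 9.8995
Scalar projection = u.v / |v| = -70 / sqrt(98) = -7.0711

-7.0711


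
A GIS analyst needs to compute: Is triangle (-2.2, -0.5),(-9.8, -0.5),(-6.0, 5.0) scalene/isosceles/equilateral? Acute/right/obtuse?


Side lengths squared: AB^2=57.76, BC^2=44.69, CA^2=44.69
Sorted: [44.69, 44.69, 57.76]
By sides: Isosceles, By angles: Acute

Isosceles, Acute


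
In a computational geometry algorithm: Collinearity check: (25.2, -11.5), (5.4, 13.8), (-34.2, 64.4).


Cross product: (5.4-25.2)*(64.4-(-11.5)) - (13.8-(-11.5))*((-34.2)-25.2)
= 0

Yes, collinear


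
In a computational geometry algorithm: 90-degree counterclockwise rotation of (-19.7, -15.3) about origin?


90° CCW: (x,y) -> (-y, x)
(-19.7,-15.3) -> (15.3, -19.7)

(15.3, -19.7)


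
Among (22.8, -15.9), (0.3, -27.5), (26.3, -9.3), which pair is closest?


d(P0,P1) = 25.3142, d(P0,P2) = 7.4706, d(P1,P2) = 31.737
Closest: P0 and P2

Closest pair: (22.8, -15.9) and (26.3, -9.3), distance = 7.4706


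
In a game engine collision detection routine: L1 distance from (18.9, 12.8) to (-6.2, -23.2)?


|18.9-(-6.2)| + |12.8-(-23.2)| = 25.1 + 36 = 61.1

61.1


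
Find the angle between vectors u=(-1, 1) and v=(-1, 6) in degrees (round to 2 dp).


u.v = 7, |u| = sqrt(2) = 1.4142, |v| = sqrt(37) = 6.0828
cos(theta) = u.v/(|u||v|) = 7/sqrt(74) = 0.813733
theta = acos(0.813733) = 35.54 degrees

35.54 degrees


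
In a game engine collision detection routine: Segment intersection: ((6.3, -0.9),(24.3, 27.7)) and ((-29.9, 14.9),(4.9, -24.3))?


Cross products: d1=869.2, d2=2570.08, d3=1319.72, d4=-381.16
d1*d2 < 0 and d3*d4 < 0? no

No, they don't intersect


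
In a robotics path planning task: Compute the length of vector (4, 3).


|u| = sqrt(4^2 + 3^2) = sqrt(25) = 5

5


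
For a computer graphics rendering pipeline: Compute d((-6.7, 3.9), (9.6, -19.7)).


dx=16.3, dy=-23.6
d^2 = 16.3^2 + (-23.6)^2 = 822.65
d = sqrt(822.65) = 28.6819

28.6819


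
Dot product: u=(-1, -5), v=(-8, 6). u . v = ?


u . v = u_x*v_x + u_y*v_y = (-1)*(-8) + (-5)*6
= 8 + (-30) = -22

-22


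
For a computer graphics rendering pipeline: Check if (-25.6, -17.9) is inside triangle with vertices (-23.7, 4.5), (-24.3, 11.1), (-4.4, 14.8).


Cross products: AB x AP = 25.98, BC x BP = -572.29, CA x CP = 412.75
All same sign? no

No, outside


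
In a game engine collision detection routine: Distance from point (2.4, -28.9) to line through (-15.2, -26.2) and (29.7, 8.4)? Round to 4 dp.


|cross product| = 730.19
|line direction| = sqrt(3213.17) = 56.6848
Distance = 730.19/sqrt(3213.17) = 12.8816

12.8816


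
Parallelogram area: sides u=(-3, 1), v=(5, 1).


|u x v| = |(-3)*1 - 1*5|
= |(-3) - 5| = 8

8


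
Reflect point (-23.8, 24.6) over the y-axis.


Reflection over y-axis: (x,y) -> (-x,y)
(-23.8, 24.6) -> (23.8, 24.6)

(23.8, 24.6)


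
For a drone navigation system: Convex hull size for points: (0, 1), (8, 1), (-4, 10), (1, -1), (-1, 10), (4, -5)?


Convex hull vertices (CCW): (-4, 10), (0, 1), (1, -1), (4, -5), (8, 1), (-1, 10)
Count = 6

6


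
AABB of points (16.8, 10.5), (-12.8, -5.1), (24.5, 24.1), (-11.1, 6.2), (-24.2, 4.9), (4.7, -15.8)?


x range: [-24.2, 24.5]
y range: [-15.8, 24.1]
Bounding box: (-24.2,-15.8) to (24.5,24.1)

(-24.2,-15.8) to (24.5,24.1)


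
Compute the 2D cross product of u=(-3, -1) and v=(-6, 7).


u x v = u_x*v_y - u_y*v_x = (-3)*7 - (-1)*(-6)
= (-21) - 6 = -27

-27


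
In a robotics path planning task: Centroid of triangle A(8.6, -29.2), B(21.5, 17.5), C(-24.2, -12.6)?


Centroid = ((x_A+x_B+x_C)/3, (y_A+y_B+y_C)/3)
= ((8.6+21.5+(-24.2))/3, ((-29.2)+17.5+(-12.6))/3)
= (1.9667, -8.1)

(1.9667, -8.1)


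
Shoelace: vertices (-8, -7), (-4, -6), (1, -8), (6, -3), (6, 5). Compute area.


Shoelace sum: ((-8)*(-6) - (-4)*(-7)) + ((-4)*(-8) - 1*(-6)) + (1*(-3) - 6*(-8)) + (6*5 - 6*(-3)) + (6*(-7) - (-8)*5)
= 149
Area = |149|/2 = 74.5

74.5


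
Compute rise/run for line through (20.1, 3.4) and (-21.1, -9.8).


slope = (y2-y1)/(x2-x1) = ((-9.8)-3.4)/((-21.1)-20.1) = (-13.2)/(-41.2) = 0.3204

0.3204


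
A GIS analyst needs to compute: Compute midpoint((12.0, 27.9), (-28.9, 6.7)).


M = ((12+(-28.9))/2, (27.9+6.7)/2)
= (-8.45, 17.3)

(-8.45, 17.3)


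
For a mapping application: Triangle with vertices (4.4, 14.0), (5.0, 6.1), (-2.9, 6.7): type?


Side lengths squared: AB^2=62.77, BC^2=62.77, CA^2=106.58
Sorted: [62.77, 62.77, 106.58]
By sides: Isosceles, By angles: Acute

Isosceles, Acute


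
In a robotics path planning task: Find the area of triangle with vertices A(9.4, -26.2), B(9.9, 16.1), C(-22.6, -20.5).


Area = |x_A(y_B-y_C) + x_B(y_C-y_A) + x_C(y_A-y_B)|/2
= |344.04 + 56.43 + 955.98|/2
= 1356.45/2 = 678.225

678.225


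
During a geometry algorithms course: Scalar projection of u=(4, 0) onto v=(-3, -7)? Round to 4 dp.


u.v = -12, |v| = sqrt(58) = 7.6158
Scalar projection = u.v / |v| = -12 / sqrt(58) = -1.5757

-1.5757


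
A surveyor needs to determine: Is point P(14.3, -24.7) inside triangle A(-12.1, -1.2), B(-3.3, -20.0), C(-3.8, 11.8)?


Cross products: AB x AP = 289.52, BC x BP = -557.33, CA x CP = 538.25
All same sign? no

No, outside


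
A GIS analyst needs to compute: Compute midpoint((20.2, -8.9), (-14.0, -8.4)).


M = ((20.2+(-14))/2, ((-8.9)+(-8.4))/2)
= (3.1, -8.65)

(3.1, -8.65)


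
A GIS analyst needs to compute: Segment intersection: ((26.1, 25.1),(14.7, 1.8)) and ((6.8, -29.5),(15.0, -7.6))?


Cross products: d1=25.05, d2=83.65, d3=172.75, d4=114.15
d1*d2 < 0 and d3*d4 < 0? no

No, they don't intersect


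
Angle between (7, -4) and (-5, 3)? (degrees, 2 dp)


u.v = -47, |u| = sqrt(65) = 8.0623, |v| = sqrt(34) = 5.831
cos(theta) = u.v/(|u||v|) = -47/sqrt(2210) = -0.999774
theta = acos(-0.999774) = 178.78 degrees

178.78 degrees


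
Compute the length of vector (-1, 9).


|u| = sqrt((-1)^2 + 9^2) = sqrt(82) = 9.0554

9.0554


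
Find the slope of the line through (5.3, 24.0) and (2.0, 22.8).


slope = (y2-y1)/(x2-x1) = (22.8-24)/(2-5.3) = (-1.2)/(-3.3) = 0.3636

0.3636


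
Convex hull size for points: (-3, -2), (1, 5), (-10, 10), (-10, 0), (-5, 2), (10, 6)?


Convex hull vertices (CCW): (-10, 0), (-3, -2), (10, 6), (-10, 10)
Count = 4

4


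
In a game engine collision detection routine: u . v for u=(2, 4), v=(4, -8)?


u . v = u_x*v_x + u_y*v_y = 2*4 + 4*(-8)
= 8 + (-32) = -24

-24


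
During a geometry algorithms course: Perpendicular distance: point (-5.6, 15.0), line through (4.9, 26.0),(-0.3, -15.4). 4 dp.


|cross product| = 377.5
|line direction| = sqrt(1741) = 41.7253
Distance = 377.5/sqrt(1741) = 9.0473

9.0473


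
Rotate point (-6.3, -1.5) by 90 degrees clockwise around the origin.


90° CW: (x,y) -> (y, -x)
(-6.3,-1.5) -> (-1.5, 6.3)

(-1.5, 6.3)


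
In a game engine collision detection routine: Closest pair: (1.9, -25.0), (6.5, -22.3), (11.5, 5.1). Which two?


d(P0,P1) = 5.3339, d(P0,P2) = 31.5938, d(P1,P2) = 27.8525
Closest: P0 and P1

Closest pair: (1.9, -25.0) and (6.5, -22.3), distance = 5.3339


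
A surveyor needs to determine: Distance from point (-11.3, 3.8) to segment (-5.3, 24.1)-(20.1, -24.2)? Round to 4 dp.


Project P onto AB: t = 0.2781 (clamped to [0,1])
Closest point on segment: (1.7628, 10.6695)
Distance: 14.759

14.759


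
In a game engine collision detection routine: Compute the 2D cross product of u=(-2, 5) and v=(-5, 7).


u x v = u_x*v_y - u_y*v_x = (-2)*7 - 5*(-5)
= (-14) - (-25) = 11

11


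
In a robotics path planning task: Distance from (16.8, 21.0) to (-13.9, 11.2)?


dx=-30.7, dy=-9.8
d^2 = (-30.7)^2 + (-9.8)^2 = 1038.53
d = sqrt(1038.53) = 32.2262

32.2262


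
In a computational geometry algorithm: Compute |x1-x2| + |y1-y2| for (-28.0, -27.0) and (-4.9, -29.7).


|(-28)-(-4.9)| + |(-27)-(-29.7)| = 23.1 + 2.7 = 25.8

25.8


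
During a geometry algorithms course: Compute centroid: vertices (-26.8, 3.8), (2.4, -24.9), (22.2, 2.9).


Centroid = ((x_A+x_B+x_C)/3, (y_A+y_B+y_C)/3)
= (((-26.8)+2.4+22.2)/3, (3.8+(-24.9)+2.9)/3)
= (-0.7333, -6.0667)

(-0.7333, -6.0667)


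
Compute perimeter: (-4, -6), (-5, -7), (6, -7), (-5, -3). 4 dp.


Sides: (-4, -6)->(-5, -7): sqrt(2) = 1.414214, (-5, -7)->(6, -7): sqrt(121) = 11, (6, -7)->(-5, -3): sqrt(137) = 11.7047, (-5, -3)->(-4, -6): sqrt(10) = 3.162278
Sum = 27.281192
Perimeter = 27.2812

27.2812


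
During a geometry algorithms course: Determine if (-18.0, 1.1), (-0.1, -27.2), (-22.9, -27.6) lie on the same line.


Cross product: ((-0.1)-(-18))*((-27.6)-1.1) - ((-27.2)-1.1)*((-22.9)-(-18))
= -652.4

No, not collinear


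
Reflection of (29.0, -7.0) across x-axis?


Reflection over x-axis: (x,y) -> (x,-y)
(29, -7) -> (29, 7)

(29, 7)


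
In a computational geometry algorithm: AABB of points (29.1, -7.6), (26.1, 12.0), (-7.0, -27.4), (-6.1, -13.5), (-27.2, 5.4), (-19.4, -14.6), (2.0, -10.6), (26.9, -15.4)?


x range: [-27.2, 29.1]
y range: [-27.4, 12]
Bounding box: (-27.2,-27.4) to (29.1,12)

(-27.2,-27.4) to (29.1,12)


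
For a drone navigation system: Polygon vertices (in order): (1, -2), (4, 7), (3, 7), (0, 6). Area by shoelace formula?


Shoelace sum: (1*7 - 4*(-2)) + (4*7 - 3*7) + (3*6 - 0*7) + (0*(-2) - 1*6)
= 34
Area = |34|/2 = 17

17


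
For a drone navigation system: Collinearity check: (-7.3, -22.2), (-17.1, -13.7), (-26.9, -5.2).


Cross product: ((-17.1)-(-7.3))*((-5.2)-(-22.2)) - ((-13.7)-(-22.2))*((-26.9)-(-7.3))
= 0

Yes, collinear


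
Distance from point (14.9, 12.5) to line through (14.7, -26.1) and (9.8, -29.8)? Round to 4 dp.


|cross product| = 188.4
|line direction| = sqrt(37.7) = 6.14
Distance = 188.4/sqrt(37.7) = 30.6839

30.6839


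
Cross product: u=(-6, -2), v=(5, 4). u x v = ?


u x v = u_x*v_y - u_y*v_x = (-6)*4 - (-2)*5
= (-24) - (-10) = -14

-14


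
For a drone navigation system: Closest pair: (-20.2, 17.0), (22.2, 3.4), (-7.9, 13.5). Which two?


d(P0,P1) = 44.5277, d(P0,P2) = 12.7883, d(P1,P2) = 31.7493
Closest: P0 and P2

Closest pair: (-20.2, 17.0) and (-7.9, 13.5), distance = 12.7883


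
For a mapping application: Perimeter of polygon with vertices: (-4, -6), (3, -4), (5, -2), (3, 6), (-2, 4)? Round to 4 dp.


Sides: (-4, -6)->(3, -4): sqrt(53) = 7.28011, (3, -4)->(5, -2): sqrt(8) = 2.828427, (5, -2)->(3, 6): sqrt(68) = 8.246211, (3, 6)->(-2, 4): sqrt(29) = 5.385165, (-2, 4)->(-4, -6): sqrt(104) = 10.198039
Sum = 33.937952
Perimeter = 33.938

33.938


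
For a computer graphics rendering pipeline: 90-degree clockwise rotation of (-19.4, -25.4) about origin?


90° CW: (x,y) -> (y, -x)
(-19.4,-25.4) -> (-25.4, 19.4)

(-25.4, 19.4)


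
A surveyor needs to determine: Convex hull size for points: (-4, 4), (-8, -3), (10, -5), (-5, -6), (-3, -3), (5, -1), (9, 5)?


Convex hull vertices (CCW): (-8, -3), (-5, -6), (10, -5), (9, 5), (-4, 4)
Count = 5

5


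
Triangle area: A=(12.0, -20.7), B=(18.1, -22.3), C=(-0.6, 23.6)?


Area = |x_A(y_B-y_C) + x_B(y_C-y_A) + x_C(y_A-y_B)|/2
= |(-550.8) + 801.83 + (-0.96)|/2
= 250.07/2 = 125.035

125.035


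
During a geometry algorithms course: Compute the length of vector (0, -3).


|u| = sqrt(0^2 + (-3)^2) = sqrt(9) = 3

3


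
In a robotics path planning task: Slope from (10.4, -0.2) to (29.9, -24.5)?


slope = (y2-y1)/(x2-x1) = ((-24.5)-(-0.2))/(29.9-10.4) = (-24.3)/19.5 = -1.2462

-1.2462


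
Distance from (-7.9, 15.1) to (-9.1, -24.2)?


dx=-1.2, dy=-39.3
d^2 = (-1.2)^2 + (-39.3)^2 = 1545.93
d = sqrt(1545.93) = 39.3183

39.3183


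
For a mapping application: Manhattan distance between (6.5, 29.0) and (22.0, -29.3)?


|6.5-22| + |29-(-29.3)| = 15.5 + 58.3 = 73.8

73.8


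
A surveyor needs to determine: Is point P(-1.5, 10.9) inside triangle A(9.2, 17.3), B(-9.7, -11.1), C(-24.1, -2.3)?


Cross products: AB x AP = -182.92, BC x BP = -388.96, CA x CP = -3.4
All same sign? yes

Yes, inside


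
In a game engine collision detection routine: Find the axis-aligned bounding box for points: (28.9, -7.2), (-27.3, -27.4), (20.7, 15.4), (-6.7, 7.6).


x range: [-27.3, 28.9]
y range: [-27.4, 15.4]
Bounding box: (-27.3,-27.4) to (28.9,15.4)

(-27.3,-27.4) to (28.9,15.4)


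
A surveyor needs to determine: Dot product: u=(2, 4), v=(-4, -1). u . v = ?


u . v = u_x*v_x + u_y*v_y = 2*(-4) + 4*(-1)
= (-8) + (-4) = -12

-12


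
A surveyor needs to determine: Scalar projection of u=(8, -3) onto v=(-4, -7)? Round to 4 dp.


u.v = -11, |v| = sqrt(65) = 8.0623
Scalar projection = u.v / |v| = -11 / sqrt(65) = -1.3644

-1.3644


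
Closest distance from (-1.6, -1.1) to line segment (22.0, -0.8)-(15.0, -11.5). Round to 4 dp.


Project P onto AB: t = 1 (clamped to [0,1])
Closest point on segment: (15, -11.5)
Distance: 19.5888

19.5888


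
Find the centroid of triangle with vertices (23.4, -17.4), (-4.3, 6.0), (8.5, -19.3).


Centroid = ((x_A+x_B+x_C)/3, (y_A+y_B+y_C)/3)
= ((23.4+(-4.3)+8.5)/3, ((-17.4)+6+(-19.3))/3)
= (9.2, -10.2333)

(9.2, -10.2333)


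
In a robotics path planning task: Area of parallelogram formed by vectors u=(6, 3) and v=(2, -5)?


|u x v| = |6*(-5) - 3*2|
= |(-30) - 6| = 36

36


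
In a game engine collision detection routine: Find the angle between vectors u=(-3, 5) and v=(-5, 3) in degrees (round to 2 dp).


u.v = 30, |u| = sqrt(34) = 5.831, |v| = sqrt(34) = 5.831
cos(theta) = u.v/(|u||v|) = 30/sqrt(1156) = 0.882353
theta = acos(0.882353) = 28.07 degrees

28.07 degrees


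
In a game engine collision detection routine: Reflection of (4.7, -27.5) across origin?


Reflection over origin: (x,y) -> (-x,-y)
(4.7, -27.5) -> (-4.7, 27.5)

(-4.7, 27.5)


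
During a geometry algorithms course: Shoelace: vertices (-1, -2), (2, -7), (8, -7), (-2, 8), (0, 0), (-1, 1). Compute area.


Shoelace sum: ((-1)*(-7) - 2*(-2)) + (2*(-7) - 8*(-7)) + (8*8 - (-2)*(-7)) + ((-2)*0 - 0*8) + (0*1 - (-1)*0) + ((-1)*(-2) - (-1)*1)
= 106
Area = |106|/2 = 53

53


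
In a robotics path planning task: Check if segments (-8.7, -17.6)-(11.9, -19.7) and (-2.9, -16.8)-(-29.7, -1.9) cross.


Cross products: d1=107.86, d2=-142.8, d3=28.66, d4=279.32
d1*d2 < 0 and d3*d4 < 0? no

No, they don't intersect


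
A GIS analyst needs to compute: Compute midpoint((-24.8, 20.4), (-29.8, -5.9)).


M = (((-24.8)+(-29.8))/2, (20.4+(-5.9))/2)
= (-27.3, 7.25)

(-27.3, 7.25)


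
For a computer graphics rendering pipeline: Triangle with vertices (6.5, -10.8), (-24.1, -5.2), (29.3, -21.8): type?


Side lengths squared: AB^2=967.72, BC^2=3127.12, CA^2=640.84
Sorted: [640.84, 967.72, 3127.12]
By sides: Scalene, By angles: Obtuse

Scalene, Obtuse


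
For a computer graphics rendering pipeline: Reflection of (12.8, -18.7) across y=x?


Reflection over y=x: (x,y) -> (y,x)
(12.8, -18.7) -> (-18.7, 12.8)

(-18.7, 12.8)


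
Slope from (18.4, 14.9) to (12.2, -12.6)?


slope = (y2-y1)/(x2-x1) = ((-12.6)-14.9)/(12.2-18.4) = (-27.5)/(-6.2) = 4.4355

4.4355


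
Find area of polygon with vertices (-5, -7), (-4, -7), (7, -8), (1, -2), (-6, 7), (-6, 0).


Shoelace sum: ((-5)*(-7) - (-4)*(-7)) + ((-4)*(-8) - 7*(-7)) + (7*(-2) - 1*(-8)) + (1*7 - (-6)*(-2)) + ((-6)*0 - (-6)*7) + ((-6)*(-7) - (-5)*0)
= 161
Area = |161|/2 = 80.5

80.5


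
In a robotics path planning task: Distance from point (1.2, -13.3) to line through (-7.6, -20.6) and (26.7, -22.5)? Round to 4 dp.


|cross product| = 267.11
|line direction| = sqrt(1180.1) = 34.3526
Distance = 267.11/sqrt(1180.1) = 7.7755

7.7755


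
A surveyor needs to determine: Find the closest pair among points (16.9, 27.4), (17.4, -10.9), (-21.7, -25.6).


d(P0,P1) = 38.3033, d(P0,P2) = 65.5665, d(P1,P2) = 41.772
Closest: P0 and P1

Closest pair: (16.9, 27.4) and (17.4, -10.9), distance = 38.3033


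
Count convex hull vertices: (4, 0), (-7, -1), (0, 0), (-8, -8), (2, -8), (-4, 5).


Convex hull vertices (CCW): (-8, -8), (2, -8), (4, 0), (-4, 5), (-7, -1)
Count = 5

5


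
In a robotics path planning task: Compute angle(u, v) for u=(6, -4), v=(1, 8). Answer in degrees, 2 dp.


u.v = -26, |u| = sqrt(52) = 7.2111, |v| = sqrt(65) = 8.0623
cos(theta) = u.v/(|u||v|) = -26/sqrt(3380) = -0.447214
theta = acos(-0.447214) = 116.57 degrees

116.57 degrees


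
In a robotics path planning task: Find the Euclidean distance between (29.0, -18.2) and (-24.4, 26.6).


dx=-53.4, dy=44.8
d^2 = (-53.4)^2 + 44.8^2 = 4858.6
d = sqrt(4858.6) = 69.7037

69.7037


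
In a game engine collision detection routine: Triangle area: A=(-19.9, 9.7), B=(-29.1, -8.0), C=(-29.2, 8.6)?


Area = |x_A(y_B-y_C) + x_B(y_C-y_A) + x_C(y_A-y_B)|/2
= |330.34 + 32.01 + (-516.84)|/2
= 154.49/2 = 77.245

77.245


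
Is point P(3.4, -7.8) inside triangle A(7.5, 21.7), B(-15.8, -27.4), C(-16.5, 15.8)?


Cross products: AB x AP = 486.04, BC x BP = -843.16, CA x CP = -683.81
All same sign? no

No, outside


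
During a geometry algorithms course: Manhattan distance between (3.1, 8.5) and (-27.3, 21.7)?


|3.1-(-27.3)| + |8.5-21.7| = 30.4 + 13.2 = 43.6

43.6


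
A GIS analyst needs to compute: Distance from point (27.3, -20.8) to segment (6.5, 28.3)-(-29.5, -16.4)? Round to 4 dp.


Project P onto AB: t = 0.439 (clamped to [0,1])
Closest point on segment: (-9.3025, 8.6785)
Distance: 46.9971

46.9971


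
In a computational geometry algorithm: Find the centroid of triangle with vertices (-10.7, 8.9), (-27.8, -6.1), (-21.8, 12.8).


Centroid = ((x_A+x_B+x_C)/3, (y_A+y_B+y_C)/3)
= (((-10.7)+(-27.8)+(-21.8))/3, (8.9+(-6.1)+12.8)/3)
= (-20.1, 5.2)

(-20.1, 5.2)


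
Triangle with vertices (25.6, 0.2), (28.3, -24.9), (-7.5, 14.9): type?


Side lengths squared: AB^2=637.3, BC^2=2865.68, CA^2=1311.7
Sorted: [637.3, 1311.7, 2865.68]
By sides: Scalene, By angles: Obtuse

Scalene, Obtuse


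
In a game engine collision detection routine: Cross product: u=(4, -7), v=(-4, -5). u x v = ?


u x v = u_x*v_y - u_y*v_x = 4*(-5) - (-7)*(-4)
= (-20) - 28 = -48

-48


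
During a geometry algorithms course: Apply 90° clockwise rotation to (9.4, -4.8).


90° CW: (x,y) -> (y, -x)
(9.4,-4.8) -> (-4.8, -9.4)

(-4.8, -9.4)


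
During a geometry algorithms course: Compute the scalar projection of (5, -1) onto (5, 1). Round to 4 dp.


u.v = 24, |v| = sqrt(26) = 5.099
Scalar projection = u.v / |v| = 24 / sqrt(26) = 4.7068

4.7068


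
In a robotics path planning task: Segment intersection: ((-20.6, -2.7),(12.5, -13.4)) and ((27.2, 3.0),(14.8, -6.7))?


Cross products: d1=-392.98, d2=60.77, d3=700.13, d4=246.38
d1*d2 < 0 and d3*d4 < 0? no

No, they don't intersect


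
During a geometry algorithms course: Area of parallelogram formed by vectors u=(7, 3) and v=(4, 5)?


|u x v| = |7*5 - 3*4|
= |35 - 12| = 23

23


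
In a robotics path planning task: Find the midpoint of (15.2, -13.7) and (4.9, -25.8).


M = ((15.2+4.9)/2, ((-13.7)+(-25.8))/2)
= (10.05, -19.75)

(10.05, -19.75)


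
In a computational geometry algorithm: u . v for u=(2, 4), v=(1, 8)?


u . v = u_x*v_x + u_y*v_y = 2*1 + 4*8
= 2 + 32 = 34

34


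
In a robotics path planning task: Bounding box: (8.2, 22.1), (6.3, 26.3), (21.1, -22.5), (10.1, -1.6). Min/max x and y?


x range: [6.3, 21.1]
y range: [-22.5, 26.3]
Bounding box: (6.3,-22.5) to (21.1,26.3)

(6.3,-22.5) to (21.1,26.3)


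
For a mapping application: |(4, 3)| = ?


|u| = sqrt(4^2 + 3^2) = sqrt(25) = 5

5


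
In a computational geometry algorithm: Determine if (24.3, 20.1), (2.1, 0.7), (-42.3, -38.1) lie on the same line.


Cross product: (2.1-24.3)*((-38.1)-20.1) - (0.7-20.1)*((-42.3)-24.3)
= 0

Yes, collinear


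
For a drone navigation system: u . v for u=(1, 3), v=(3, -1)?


u . v = u_x*v_x + u_y*v_y = 1*3 + 3*(-1)
= 3 + (-3) = 0

0


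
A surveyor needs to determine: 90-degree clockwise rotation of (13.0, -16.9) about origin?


90° CW: (x,y) -> (y, -x)
(13,-16.9) -> (-16.9, -13)

(-16.9, -13)


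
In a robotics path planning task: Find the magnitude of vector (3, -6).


|u| = sqrt(3^2 + (-6)^2) = sqrt(45) = 6.7082

6.7082


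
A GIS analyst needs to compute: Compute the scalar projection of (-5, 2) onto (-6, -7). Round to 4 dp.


u.v = 16, |v| = sqrt(85) = 9.2195
Scalar projection = u.v / |v| = 16 / sqrt(85) = 1.7354

1.7354


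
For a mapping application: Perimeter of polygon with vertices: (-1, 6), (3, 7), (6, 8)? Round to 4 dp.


Sides: (-1, 6)->(3, 7): sqrt(17) = 4.123106, (3, 7)->(6, 8): sqrt(10) = 3.162278, (6, 8)->(-1, 6): sqrt(53) = 7.28011
Sum = 14.565494
Perimeter = 14.5655

14.5655


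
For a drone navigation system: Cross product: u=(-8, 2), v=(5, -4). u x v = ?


u x v = u_x*v_y - u_y*v_x = (-8)*(-4) - 2*5
= 32 - 10 = 22

22


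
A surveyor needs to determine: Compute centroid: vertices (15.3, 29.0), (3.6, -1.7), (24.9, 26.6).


Centroid = ((x_A+x_B+x_C)/3, (y_A+y_B+y_C)/3)
= ((15.3+3.6+24.9)/3, (29+(-1.7)+26.6)/3)
= (14.6, 17.9667)

(14.6, 17.9667)


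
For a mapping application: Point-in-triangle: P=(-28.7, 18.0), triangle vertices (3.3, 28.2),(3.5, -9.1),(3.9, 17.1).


Cross products: AB x AP = -1195.64, BC x BP = 854.48, CA x CP = 361.32
All same sign? no

No, outside


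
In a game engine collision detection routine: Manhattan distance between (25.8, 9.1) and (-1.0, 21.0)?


|25.8-(-1)| + |9.1-21| = 26.8 + 11.9 = 38.7

38.7


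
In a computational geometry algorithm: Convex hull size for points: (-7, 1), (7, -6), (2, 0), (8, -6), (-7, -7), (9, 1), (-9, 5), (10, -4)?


Convex hull vertices (CCW): (-9, 5), (-7, -7), (8, -6), (10, -4), (9, 1)
Count = 5

5


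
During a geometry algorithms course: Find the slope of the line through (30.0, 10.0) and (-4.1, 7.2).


slope = (y2-y1)/(x2-x1) = (7.2-10)/((-4.1)-30) = (-2.8)/(-34.1) = 0.0821

0.0821


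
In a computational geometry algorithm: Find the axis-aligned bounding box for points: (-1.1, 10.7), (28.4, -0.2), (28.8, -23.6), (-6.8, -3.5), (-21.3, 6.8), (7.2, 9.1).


x range: [-21.3, 28.8]
y range: [-23.6, 10.7]
Bounding box: (-21.3,-23.6) to (28.8,10.7)

(-21.3,-23.6) to (28.8,10.7)


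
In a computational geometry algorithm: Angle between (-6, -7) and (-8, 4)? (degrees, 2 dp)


u.v = 20, |u| = sqrt(85) = 9.2195, |v| = sqrt(80) = 8.9443
cos(theta) = u.v/(|u||v|) = 20/sqrt(6800) = 0.242536
theta = acos(0.242536) = 75.96 degrees

75.96 degrees


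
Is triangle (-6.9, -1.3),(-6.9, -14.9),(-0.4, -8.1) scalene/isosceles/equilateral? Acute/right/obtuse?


Side lengths squared: AB^2=184.96, BC^2=88.49, CA^2=88.49
Sorted: [88.49, 88.49, 184.96]
By sides: Isosceles, By angles: Obtuse

Isosceles, Obtuse


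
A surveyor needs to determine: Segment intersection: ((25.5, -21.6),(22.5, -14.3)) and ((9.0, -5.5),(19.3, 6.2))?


Cross products: d1=-358.88, d2=-248.59, d3=72.15, d4=-38.14
d1*d2 < 0 and d3*d4 < 0? no

No, they don't intersect


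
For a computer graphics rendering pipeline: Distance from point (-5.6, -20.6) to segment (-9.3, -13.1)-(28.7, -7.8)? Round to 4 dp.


Project P onto AB: t = 0.0685 (clamped to [0,1])
Closest point on segment: (-6.6967, -12.7369)
Distance: 7.9392

7.9392


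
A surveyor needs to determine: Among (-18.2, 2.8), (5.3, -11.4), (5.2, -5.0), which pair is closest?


d(P0,P1) = 27.4571, d(P0,P2) = 24.6658, d(P1,P2) = 6.4008
Closest: P1 and P2

Closest pair: (5.3, -11.4) and (5.2, -5.0), distance = 6.4008


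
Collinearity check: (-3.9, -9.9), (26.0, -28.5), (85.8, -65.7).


Cross product: (26-(-3.9))*((-65.7)-(-9.9)) - ((-28.5)-(-9.9))*(85.8-(-3.9))
= 0

Yes, collinear


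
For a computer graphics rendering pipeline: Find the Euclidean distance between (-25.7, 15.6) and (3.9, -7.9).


dx=29.6, dy=-23.5
d^2 = 29.6^2 + (-23.5)^2 = 1428.41
d = sqrt(1428.41) = 37.7943

37.7943


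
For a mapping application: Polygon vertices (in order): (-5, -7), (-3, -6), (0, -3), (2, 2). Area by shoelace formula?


Shoelace sum: ((-5)*(-6) - (-3)*(-7)) + ((-3)*(-3) - 0*(-6)) + (0*2 - 2*(-3)) + (2*(-7) - (-5)*2)
= 20
Area = |20|/2 = 10

10


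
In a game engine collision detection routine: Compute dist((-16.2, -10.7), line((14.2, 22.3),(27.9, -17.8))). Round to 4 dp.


|cross product| = 1671.14
|line direction| = sqrt(1795.7) = 42.3757
Distance = 1671.14/sqrt(1795.7) = 39.4363

39.4363


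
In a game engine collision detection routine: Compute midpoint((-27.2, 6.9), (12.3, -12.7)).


M = (((-27.2)+12.3)/2, (6.9+(-12.7))/2)
= (-7.45, -2.9)

(-7.45, -2.9)


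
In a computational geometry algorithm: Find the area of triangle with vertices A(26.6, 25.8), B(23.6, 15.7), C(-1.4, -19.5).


Area = |x_A(y_B-y_C) + x_B(y_C-y_A) + x_C(y_A-y_B)|/2
= |936.32 + (-1069.08) + (-14.14)|/2
= 146.9/2 = 73.45

73.45


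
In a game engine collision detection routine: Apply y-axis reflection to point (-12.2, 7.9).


Reflection over y-axis: (x,y) -> (-x,y)
(-12.2, 7.9) -> (12.2, 7.9)

(12.2, 7.9)


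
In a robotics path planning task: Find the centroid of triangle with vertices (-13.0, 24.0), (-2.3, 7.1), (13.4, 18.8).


Centroid = ((x_A+x_B+x_C)/3, (y_A+y_B+y_C)/3)
= (((-13)+(-2.3)+13.4)/3, (24+7.1+18.8)/3)
= (-0.6333, 16.6333)

(-0.6333, 16.6333)


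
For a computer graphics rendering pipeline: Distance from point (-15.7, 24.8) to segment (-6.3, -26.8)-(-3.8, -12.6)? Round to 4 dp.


Project P onto AB: t = 1 (clamped to [0,1])
Closest point on segment: (-3.8, -12.6)
Distance: 39.2475

39.2475


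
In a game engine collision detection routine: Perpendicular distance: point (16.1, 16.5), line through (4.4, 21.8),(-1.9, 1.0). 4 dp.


|cross product| = 276.75
|line direction| = sqrt(472.33) = 21.7332
Distance = 276.75/sqrt(472.33) = 12.734

12.734


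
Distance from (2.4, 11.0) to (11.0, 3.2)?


dx=8.6, dy=-7.8
d^2 = 8.6^2 + (-7.8)^2 = 134.8
d = sqrt(134.8) = 11.6103

11.6103


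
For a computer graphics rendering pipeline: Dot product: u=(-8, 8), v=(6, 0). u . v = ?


u . v = u_x*v_x + u_y*v_y = (-8)*6 + 8*0
= (-48) + 0 = -48

-48


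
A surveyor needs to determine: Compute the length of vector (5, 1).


|u| = sqrt(5^2 + 1^2) = sqrt(26) = 5.099

5.099


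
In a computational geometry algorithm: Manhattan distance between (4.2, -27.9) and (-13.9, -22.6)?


|4.2-(-13.9)| + |(-27.9)-(-22.6)| = 18.1 + 5.3 = 23.4

23.4


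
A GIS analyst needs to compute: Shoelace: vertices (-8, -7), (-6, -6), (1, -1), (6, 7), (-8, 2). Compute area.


Shoelace sum: ((-8)*(-6) - (-6)*(-7)) + ((-6)*(-1) - 1*(-6)) + (1*7 - 6*(-1)) + (6*2 - (-8)*7) + ((-8)*(-7) - (-8)*2)
= 171
Area = |171|/2 = 85.5

85.5


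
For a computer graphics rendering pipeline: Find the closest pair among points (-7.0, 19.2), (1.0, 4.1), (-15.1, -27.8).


d(P0,P1) = 17.0883, d(P0,P2) = 47.6929, d(P1,P2) = 35.7326
Closest: P0 and P1

Closest pair: (-7.0, 19.2) and (1.0, 4.1), distance = 17.0883


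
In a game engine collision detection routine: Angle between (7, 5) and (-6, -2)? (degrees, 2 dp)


u.v = -52, |u| = sqrt(74) = 8.6023, |v| = sqrt(40) = 6.3246
cos(theta) = u.v/(|u||v|) = -52/sqrt(2960) = -0.955779
theta = acos(-0.955779) = 162.9 degrees

162.9 degrees


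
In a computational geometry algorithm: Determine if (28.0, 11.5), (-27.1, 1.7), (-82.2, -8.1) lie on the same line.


Cross product: ((-27.1)-28)*((-8.1)-11.5) - (1.7-11.5)*((-82.2)-28)
= 0

Yes, collinear


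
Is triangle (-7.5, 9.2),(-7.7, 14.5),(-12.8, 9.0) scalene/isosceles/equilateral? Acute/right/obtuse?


Side lengths squared: AB^2=28.13, BC^2=56.26, CA^2=28.13
Sorted: [28.13, 28.13, 56.26]
By sides: Isosceles, By angles: Right

Isosceles, Right


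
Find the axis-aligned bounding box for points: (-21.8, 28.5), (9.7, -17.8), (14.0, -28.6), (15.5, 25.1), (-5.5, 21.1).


x range: [-21.8, 15.5]
y range: [-28.6, 28.5]
Bounding box: (-21.8,-28.6) to (15.5,28.5)

(-21.8,-28.6) to (15.5,28.5)


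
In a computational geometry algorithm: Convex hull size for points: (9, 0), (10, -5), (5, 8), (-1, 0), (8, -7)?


Convex hull vertices (CCW): (-1, 0), (8, -7), (10, -5), (9, 0), (5, 8)
Count = 5

5


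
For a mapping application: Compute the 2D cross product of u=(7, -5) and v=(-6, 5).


u x v = u_x*v_y - u_y*v_x = 7*5 - (-5)*(-6)
= 35 - 30 = 5

5


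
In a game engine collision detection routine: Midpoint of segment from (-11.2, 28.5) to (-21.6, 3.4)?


M = (((-11.2)+(-21.6))/2, (28.5+3.4)/2)
= (-16.4, 15.95)

(-16.4, 15.95)


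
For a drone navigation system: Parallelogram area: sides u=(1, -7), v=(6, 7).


|u x v| = |1*7 - (-7)*6|
= |7 - (-42)| = 49

49


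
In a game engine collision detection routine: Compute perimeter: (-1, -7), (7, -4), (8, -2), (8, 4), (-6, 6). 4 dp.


Sides: (-1, -7)->(7, -4): sqrt(73) = 8.544004, (7, -4)->(8, -2): sqrt(5) = 2.236068, (8, -2)->(8, 4): sqrt(36) = 6, (8, 4)->(-6, 6): sqrt(200) = 14.142136, (-6, 6)->(-1, -7): sqrt(194) = 13.928388
Sum = 44.850596
Perimeter = 44.8506

44.8506


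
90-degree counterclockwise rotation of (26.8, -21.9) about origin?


90° CCW: (x,y) -> (-y, x)
(26.8,-21.9) -> (21.9, 26.8)

(21.9, 26.8)


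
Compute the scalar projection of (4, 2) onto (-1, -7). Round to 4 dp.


u.v = -18, |v| = sqrt(50) = 7.0711
Scalar projection = u.v / |v| = -18 / sqrt(50) = -2.5456

-2.5456


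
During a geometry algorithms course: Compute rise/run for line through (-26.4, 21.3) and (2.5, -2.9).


slope = (y2-y1)/(x2-x1) = ((-2.9)-21.3)/(2.5-(-26.4)) = (-24.2)/28.9 = -0.8374

-0.8374


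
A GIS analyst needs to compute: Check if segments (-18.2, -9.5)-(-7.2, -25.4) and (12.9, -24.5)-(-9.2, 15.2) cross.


Cross products: d1=903.17, d2=817.86, d3=329.49, d4=414.8
d1*d2 < 0 and d3*d4 < 0? no

No, they don't intersect


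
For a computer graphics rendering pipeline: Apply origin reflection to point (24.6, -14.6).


Reflection over origin: (x,y) -> (-x,-y)
(24.6, -14.6) -> (-24.6, 14.6)

(-24.6, 14.6)


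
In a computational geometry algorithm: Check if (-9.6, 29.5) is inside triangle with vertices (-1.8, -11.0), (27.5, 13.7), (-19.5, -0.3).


Cross products: AB x AP = 1379.31, BC x BP = -1262, CA x CP = 633.39
All same sign? no

No, outside


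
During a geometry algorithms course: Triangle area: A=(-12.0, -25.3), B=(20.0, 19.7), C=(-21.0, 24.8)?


Area = |x_A(y_B-y_C) + x_B(y_C-y_A) + x_C(y_A-y_B)|/2
= |61.2 + 1002 + 945|/2
= 2008.2/2 = 1004.1

1004.1


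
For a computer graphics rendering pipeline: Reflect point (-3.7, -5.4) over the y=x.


Reflection over y=x: (x,y) -> (y,x)
(-3.7, -5.4) -> (-5.4, -3.7)

(-5.4, -3.7)


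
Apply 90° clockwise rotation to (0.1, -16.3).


90° CW: (x,y) -> (y, -x)
(0.1,-16.3) -> (-16.3, -0.1)

(-16.3, -0.1)


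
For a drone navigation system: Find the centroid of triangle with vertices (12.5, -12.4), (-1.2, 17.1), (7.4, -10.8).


Centroid = ((x_A+x_B+x_C)/3, (y_A+y_B+y_C)/3)
= ((12.5+(-1.2)+7.4)/3, ((-12.4)+17.1+(-10.8))/3)
= (6.2333, -2.0333)

(6.2333, -2.0333)


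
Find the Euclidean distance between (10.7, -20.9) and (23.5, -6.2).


dx=12.8, dy=14.7
d^2 = 12.8^2 + 14.7^2 = 379.93
d = sqrt(379.93) = 19.4918

19.4918


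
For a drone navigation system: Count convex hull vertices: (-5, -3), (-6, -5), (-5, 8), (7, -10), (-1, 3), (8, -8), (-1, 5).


Convex hull vertices (CCW): (-6, -5), (7, -10), (8, -8), (-1, 5), (-5, 8)
Count = 5

5


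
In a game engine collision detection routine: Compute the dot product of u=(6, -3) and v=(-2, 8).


u . v = u_x*v_x + u_y*v_y = 6*(-2) + (-3)*8
= (-12) + (-24) = -36

-36


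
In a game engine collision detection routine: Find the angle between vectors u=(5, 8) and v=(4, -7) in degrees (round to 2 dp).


u.v = -36, |u| = sqrt(89) = 9.434, |v| = sqrt(65) = 8.0623
cos(theta) = u.v/(|u||v|) = -36/sqrt(5785) = -0.473316
theta = acos(-0.473316) = 118.25 degrees

118.25 degrees


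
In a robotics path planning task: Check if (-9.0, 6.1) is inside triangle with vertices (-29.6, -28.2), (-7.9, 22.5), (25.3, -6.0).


Cross products: AB x AP = -300.11, BC x BP = -575.83, CA x CP = -1425.75
All same sign? yes

Yes, inside


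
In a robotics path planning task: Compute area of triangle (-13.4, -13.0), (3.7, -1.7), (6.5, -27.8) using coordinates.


Area = |x_A(y_B-y_C) + x_B(y_C-y_A) + x_C(y_A-y_B)|/2
= |(-349.74) + (-54.76) + (-73.45)|/2
= 477.95/2 = 238.975

238.975


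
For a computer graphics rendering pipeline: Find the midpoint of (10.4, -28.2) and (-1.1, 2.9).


M = ((10.4+(-1.1))/2, ((-28.2)+2.9)/2)
= (4.65, -12.65)

(4.65, -12.65)


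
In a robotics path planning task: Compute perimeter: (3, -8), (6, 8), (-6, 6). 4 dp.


Sides: (3, -8)->(6, 8): sqrt(265) = 16.278821, (6, 8)->(-6, 6): sqrt(148) = 12.165525, (-6, 6)->(3, -8): sqrt(277) = 16.643317
Sum = 45.087663
Perimeter = 45.0877

45.0877


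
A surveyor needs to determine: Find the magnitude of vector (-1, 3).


|u| = sqrt((-1)^2 + 3^2) = sqrt(10) = 3.1623

3.1623


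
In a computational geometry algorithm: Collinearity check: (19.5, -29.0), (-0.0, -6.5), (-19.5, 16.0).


Cross product: (0-19.5)*(16-(-29)) - ((-6.5)-(-29))*((-19.5)-19.5)
= 0

Yes, collinear


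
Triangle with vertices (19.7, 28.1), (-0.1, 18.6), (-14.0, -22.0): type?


Side lengths squared: AB^2=482.29, BC^2=1841.57, CA^2=3645.7
Sorted: [482.29, 1841.57, 3645.7]
By sides: Scalene, By angles: Obtuse

Scalene, Obtuse


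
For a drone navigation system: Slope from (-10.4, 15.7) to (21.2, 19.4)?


slope = (y2-y1)/(x2-x1) = (19.4-15.7)/(21.2-(-10.4)) = 3.7/31.6 = 0.1171

0.1171


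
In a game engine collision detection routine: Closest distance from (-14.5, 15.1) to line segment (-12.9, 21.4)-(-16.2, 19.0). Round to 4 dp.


Project P onto AB: t = 1 (clamped to [0,1])
Closest point on segment: (-16.2, 19)
Distance: 4.2544

4.2544


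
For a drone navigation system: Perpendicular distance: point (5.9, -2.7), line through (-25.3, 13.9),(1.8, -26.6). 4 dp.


|cross product| = 813.74
|line direction| = sqrt(2374.66) = 48.7305
Distance = 813.74/sqrt(2374.66) = 16.6988

16.6988


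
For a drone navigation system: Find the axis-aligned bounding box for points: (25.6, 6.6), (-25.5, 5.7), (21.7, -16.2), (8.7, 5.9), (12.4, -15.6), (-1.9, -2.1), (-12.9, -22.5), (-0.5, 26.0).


x range: [-25.5, 25.6]
y range: [-22.5, 26]
Bounding box: (-25.5,-22.5) to (25.6,26)

(-25.5,-22.5) to (25.6,26)


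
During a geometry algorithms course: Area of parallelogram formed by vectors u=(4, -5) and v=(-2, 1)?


|u x v| = |4*1 - (-5)*(-2)|
= |4 - 10| = 6

6


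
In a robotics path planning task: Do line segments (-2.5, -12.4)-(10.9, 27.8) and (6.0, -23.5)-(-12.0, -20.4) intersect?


Cross products: d1=-173.45, d2=-938.59, d3=-490.44, d4=274.7
d1*d2 < 0 and d3*d4 < 0? no

No, they don't intersect


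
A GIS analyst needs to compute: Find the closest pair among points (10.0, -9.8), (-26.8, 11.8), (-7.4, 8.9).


d(P0,P1) = 42.6708, d(P0,P2) = 25.5431, d(P1,P2) = 19.6156
Closest: P1 and P2

Closest pair: (-26.8, 11.8) and (-7.4, 8.9), distance = 19.6156


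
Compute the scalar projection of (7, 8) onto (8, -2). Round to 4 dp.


u.v = 40, |v| = sqrt(68) = 8.2462
Scalar projection = u.v / |v| = 40 / sqrt(68) = 4.8507

4.8507


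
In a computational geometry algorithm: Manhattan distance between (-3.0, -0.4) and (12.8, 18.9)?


|(-3)-12.8| + |(-0.4)-18.9| = 15.8 + 19.3 = 35.1

35.1


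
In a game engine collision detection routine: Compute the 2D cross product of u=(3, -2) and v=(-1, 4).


u x v = u_x*v_y - u_y*v_x = 3*4 - (-2)*(-1)
= 12 - 2 = 10

10


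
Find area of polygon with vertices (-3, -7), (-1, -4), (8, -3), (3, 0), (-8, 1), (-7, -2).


Shoelace sum: ((-3)*(-4) - (-1)*(-7)) + ((-1)*(-3) - 8*(-4)) + (8*0 - 3*(-3)) + (3*1 - (-8)*0) + ((-8)*(-2) - (-7)*1) + ((-7)*(-7) - (-3)*(-2))
= 118
Area = |118|/2 = 59

59


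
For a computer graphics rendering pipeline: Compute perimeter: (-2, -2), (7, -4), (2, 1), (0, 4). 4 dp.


Sides: (-2, -2)->(7, -4): sqrt(85) = 9.219544, (7, -4)->(2, 1): sqrt(50) = 7.071068, (2, 1)->(0, 4): sqrt(13) = 3.605551, (0, 4)->(-2, -2): sqrt(40) = 6.324555
Sum = 26.220718
Perimeter = 26.2207

26.2207


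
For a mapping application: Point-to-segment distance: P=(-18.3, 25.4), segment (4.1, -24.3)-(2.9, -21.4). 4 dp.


Project P onto AB: t = 1 (clamped to [0,1])
Closest point on segment: (2.9, -21.4)
Distance: 51.3778

51.3778


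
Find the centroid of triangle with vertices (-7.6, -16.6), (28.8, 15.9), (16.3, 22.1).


Centroid = ((x_A+x_B+x_C)/3, (y_A+y_B+y_C)/3)
= (((-7.6)+28.8+16.3)/3, ((-16.6)+15.9+22.1)/3)
= (12.5, 7.1333)

(12.5, 7.1333)


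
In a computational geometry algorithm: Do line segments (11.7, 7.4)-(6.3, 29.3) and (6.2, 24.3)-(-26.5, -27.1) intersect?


Cross products: d1=835.33, d2=-158.36, d3=29.19, d4=1022.88
d1*d2 < 0 and d3*d4 < 0? no

No, they don't intersect


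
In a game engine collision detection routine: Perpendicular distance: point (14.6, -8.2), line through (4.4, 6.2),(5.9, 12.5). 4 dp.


|cross product| = 85.86
|line direction| = sqrt(41.94) = 6.4761
Distance = 85.86/sqrt(41.94) = 13.258

13.258


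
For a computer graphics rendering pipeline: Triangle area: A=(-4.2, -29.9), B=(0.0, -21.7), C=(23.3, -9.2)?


Area = |x_A(y_B-y_C) + x_B(y_C-y_A) + x_C(y_A-y_B)|/2
= |52.5 + 0 + (-191.06)|/2
= 138.56/2 = 69.28

69.28


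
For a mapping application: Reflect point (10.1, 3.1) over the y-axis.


Reflection over y-axis: (x,y) -> (-x,y)
(10.1, 3.1) -> (-10.1, 3.1)

(-10.1, 3.1)


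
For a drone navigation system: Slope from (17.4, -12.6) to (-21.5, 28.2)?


slope = (y2-y1)/(x2-x1) = (28.2-(-12.6))/((-21.5)-17.4) = 40.8/(-38.9) = -1.0488

-1.0488


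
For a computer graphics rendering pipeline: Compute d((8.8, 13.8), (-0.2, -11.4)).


dx=-9, dy=-25.2
d^2 = (-9)^2 + (-25.2)^2 = 716.04
d = sqrt(716.04) = 26.7589

26.7589


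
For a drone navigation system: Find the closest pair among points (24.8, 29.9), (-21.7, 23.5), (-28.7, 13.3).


d(P0,P1) = 46.9384, d(P0,P2) = 56.0162, d(P1,P2) = 12.3709
Closest: P1 and P2

Closest pair: (-21.7, 23.5) and (-28.7, 13.3), distance = 12.3709
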